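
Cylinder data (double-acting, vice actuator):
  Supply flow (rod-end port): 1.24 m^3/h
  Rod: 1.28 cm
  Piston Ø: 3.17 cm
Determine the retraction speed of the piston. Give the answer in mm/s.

v ≈ 521 mm/s

Rod-side annular area A_ann = π/4 × (3.17² − 1.28²) = 6.606 cm^2
Flow into the rod-end port fills the annular volume.
v = Q / A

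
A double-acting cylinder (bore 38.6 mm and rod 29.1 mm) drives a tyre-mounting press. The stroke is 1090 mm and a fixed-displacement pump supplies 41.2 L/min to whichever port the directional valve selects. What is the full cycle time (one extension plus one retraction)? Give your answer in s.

Cap-side area A_cap = π/4 × (38.6 mm)² = 1170 mm^2
Rod-side annular area A_ann = π/4 × (38.6² − 29.1²) = 505.1 mm^2
t_ext = A_cap·L/Q = 1.858 s
t_ret = A_ann·L/Q = 0.8018 s
t_cycle = t_ext + t_ret

t ≈ 2.66 s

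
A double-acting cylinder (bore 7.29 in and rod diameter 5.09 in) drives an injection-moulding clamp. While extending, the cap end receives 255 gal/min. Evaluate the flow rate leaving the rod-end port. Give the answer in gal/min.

Q_out ≈ 131 gal/min

Cap-side area A_cap = π/4 × (7.29 in)² = 41.74 in^2
Rod-side annular area A_ann = π/4 × (7.29² − 5.09²) = 21.39 in^2
Piston speed v = Q_in/A_cap; rod-end outflow Q_out = v × A_ann = Q_in × A_ann/A_cap.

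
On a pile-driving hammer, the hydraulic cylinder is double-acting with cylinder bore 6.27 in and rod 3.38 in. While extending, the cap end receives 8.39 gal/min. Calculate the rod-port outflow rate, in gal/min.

Cap-side area A_cap = π/4 × (6.27 in)² = 30.88 in^2
Rod-side annular area A_ann = π/4 × (6.27² − 3.38²) = 21.90 in^2
Piston speed v = Q_in/A_cap; rod-end outflow Q_out = v × A_ann = Q_in × A_ann/A_cap.

Q_out ≈ 5.95 gal/min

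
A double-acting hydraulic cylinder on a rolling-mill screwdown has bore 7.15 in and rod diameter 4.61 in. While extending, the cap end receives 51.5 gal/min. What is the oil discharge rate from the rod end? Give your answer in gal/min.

Cap-side area A_cap = π/4 × (7.15 in)² = 40.15 in^2
Rod-side annular area A_ann = π/4 × (7.15² − 4.61²) = 23.46 in^2
Piston speed v = Q_in/A_cap; rod-end outflow Q_out = v × A_ann = Q_in × A_ann/A_cap.

Q_out ≈ 30.1 gal/min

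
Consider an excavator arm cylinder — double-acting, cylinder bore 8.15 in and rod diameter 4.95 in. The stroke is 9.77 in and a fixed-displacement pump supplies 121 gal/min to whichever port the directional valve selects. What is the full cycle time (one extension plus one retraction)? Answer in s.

t ≈ 1.78 s

Cap-side area A_cap = π/4 × (8.15 in)² = 52.17 in^2
Rod-side annular area A_ann = π/4 × (8.15² − 4.95²) = 32.92 in^2
t_ext = A_cap·L/Q = 1.094 s
t_ret = A_ann·L/Q = 0.6905 s
t_cycle = t_ext + t_ret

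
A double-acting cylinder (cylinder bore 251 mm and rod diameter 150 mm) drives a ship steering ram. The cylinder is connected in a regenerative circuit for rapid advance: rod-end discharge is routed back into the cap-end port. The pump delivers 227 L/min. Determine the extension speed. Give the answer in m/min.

v ≈ 12.8 m/min

In regeneration the rod-end outflow joins the pump flow into the cap end, so the net volume the pump must supply per unit advance equals the rod cross-section area.
Rod cross-section A_rod = π/4 × (150 mm)² = 17670 mm^2
v = Q_pump / A_rod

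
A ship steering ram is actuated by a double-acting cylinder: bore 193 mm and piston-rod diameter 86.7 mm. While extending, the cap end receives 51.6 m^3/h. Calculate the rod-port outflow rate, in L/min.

Q_out ≈ 686 L/min

Cap-side area A_cap = π/4 × (193 mm)² = 29260 mm^2
Rod-side annular area A_ann = π/4 × (193² − 86.7²) = 23350 mm^2
Piston speed v = Q_in/A_cap; rod-end outflow Q_out = v × A_ann = Q_in × A_ann/A_cap.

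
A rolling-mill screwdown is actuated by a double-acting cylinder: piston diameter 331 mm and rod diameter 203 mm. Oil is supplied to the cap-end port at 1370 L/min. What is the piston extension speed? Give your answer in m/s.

Cap-side area A_cap = π/4 × (331 mm)² = 86050 mm^2
v = Q / A

v ≈ 0.265 m/s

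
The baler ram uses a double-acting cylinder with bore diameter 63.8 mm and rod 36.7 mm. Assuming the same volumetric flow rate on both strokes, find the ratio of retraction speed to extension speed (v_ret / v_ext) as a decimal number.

v_ret/v_ext ≈ 1.49

Cap-side area A_cap = π/4 × (63.8 mm)² = 3197 mm^2
Rod-side annular area A_ann = π/4 × (63.8² − 36.7²) = 2139 mm^2
For equal Q, v ∝ 1/A, so v_ret/v_ext = A_cap/A_ann.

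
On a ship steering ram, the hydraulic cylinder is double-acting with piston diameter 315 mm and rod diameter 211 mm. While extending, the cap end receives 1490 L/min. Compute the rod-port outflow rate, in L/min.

Q_out ≈ 821 L/min

Cap-side area A_cap = π/4 × (315 mm)² = 77930 mm^2
Rod-side annular area A_ann = π/4 × (315² − 211²) = 42960 mm^2
Piston speed v = Q_in/A_cap; rod-end outflow Q_out = v × A_ann = Q_in × A_ann/A_cap.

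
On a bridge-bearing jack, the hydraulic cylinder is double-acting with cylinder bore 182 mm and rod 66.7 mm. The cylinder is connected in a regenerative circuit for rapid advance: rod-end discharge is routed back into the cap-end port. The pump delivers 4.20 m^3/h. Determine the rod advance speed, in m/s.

v ≈ 0.334 m/s

In regeneration the rod-end outflow joins the pump flow into the cap end, so the net volume the pump must supply per unit advance equals the rod cross-section area.
Rod cross-section A_rod = π/4 × (66.7 mm)² = 3494 mm^2
v = Q_pump / A_rod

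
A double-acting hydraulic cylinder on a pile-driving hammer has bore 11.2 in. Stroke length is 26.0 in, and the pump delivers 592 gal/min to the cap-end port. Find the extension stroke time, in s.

t ≈ 1.12 s

Cap-side area A_cap = π/4 × (11.2 in)² = 98.52 in^2
Swept volume V = A × L; t = V / Q = A·L / Q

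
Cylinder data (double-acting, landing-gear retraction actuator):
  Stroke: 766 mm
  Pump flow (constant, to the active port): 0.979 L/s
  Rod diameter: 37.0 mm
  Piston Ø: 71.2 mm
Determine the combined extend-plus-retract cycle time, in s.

t ≈ 5.39 s

Cap-side area A_cap = π/4 × (71.2 mm)² = 3982 mm^2
Rod-side annular area A_ann = π/4 × (71.2² − 37.0²) = 2906 mm^2
t_ext = A_cap·L/Q = 3.115 s
t_ret = A_ann·L/Q = 2.274 s
t_cycle = t_ext + t_ret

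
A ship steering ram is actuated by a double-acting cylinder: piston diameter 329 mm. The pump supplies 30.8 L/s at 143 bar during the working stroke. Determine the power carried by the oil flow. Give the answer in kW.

Hydraulic power = P × Q

W ≈ 440 kW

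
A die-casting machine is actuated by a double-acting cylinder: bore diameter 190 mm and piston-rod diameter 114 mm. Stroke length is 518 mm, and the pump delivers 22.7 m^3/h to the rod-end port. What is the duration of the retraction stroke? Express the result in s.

t ≈ 1.49 s

Rod-side annular area A_ann = π/4 × (190² − 114²) = 18150 mm^2
Swept volume V = A × L; t = V / Q = A·L / Q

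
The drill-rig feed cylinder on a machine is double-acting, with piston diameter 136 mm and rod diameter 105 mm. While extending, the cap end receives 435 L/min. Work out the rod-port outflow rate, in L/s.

Cap-side area A_cap = π/4 × (136 mm)² = 14530 mm^2
Rod-side annular area A_ann = π/4 × (136² − 105²) = 5868 mm^2
Piston speed v = Q_in/A_cap; rod-end outflow Q_out = v × A_ann = Q_in × A_ann/A_cap.

Q_out ≈ 2.93 L/s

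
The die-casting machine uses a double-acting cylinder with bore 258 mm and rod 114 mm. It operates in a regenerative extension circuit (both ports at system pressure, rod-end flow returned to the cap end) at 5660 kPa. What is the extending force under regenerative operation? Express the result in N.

With equal pressure on both faces, forces on the annular region cancel; the net push is pressure × rod cross-section.
Rod cross-section A_rod = π/4 × (114 mm)² = 10210 mm^2
F = P × A_rod

F ≈ 57800 N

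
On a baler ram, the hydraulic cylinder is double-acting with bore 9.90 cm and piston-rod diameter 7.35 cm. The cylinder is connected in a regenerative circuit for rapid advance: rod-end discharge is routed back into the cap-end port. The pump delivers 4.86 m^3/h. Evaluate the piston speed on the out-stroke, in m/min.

v ≈ 19.1 m/min

In regeneration the rod-end outflow joins the pump flow into the cap end, so the net volume the pump must supply per unit advance equals the rod cross-section area.
Rod cross-section A_rod = π/4 × (7.35 cm)² = 42.43 cm^2
v = Q_pump / A_rod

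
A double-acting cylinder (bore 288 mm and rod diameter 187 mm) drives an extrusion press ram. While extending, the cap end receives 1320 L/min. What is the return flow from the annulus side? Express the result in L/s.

Cap-side area A_cap = π/4 × (288 mm)² = 65140 mm^2
Rod-side annular area A_ann = π/4 × (288² − 187²) = 37680 mm^2
Piston speed v = Q_in/A_cap; rod-end outflow Q_out = v × A_ann = Q_in × A_ann/A_cap.

Q_out ≈ 12.7 L/s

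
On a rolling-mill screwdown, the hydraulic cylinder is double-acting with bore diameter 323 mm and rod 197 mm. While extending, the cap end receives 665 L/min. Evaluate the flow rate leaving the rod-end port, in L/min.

Q_out ≈ 418 L/min

Cap-side area A_cap = π/4 × (323 mm)² = 81940 mm^2
Rod-side annular area A_ann = π/4 × (323² − 197²) = 51460 mm^2
Piston speed v = Q_in/A_cap; rod-end outflow Q_out = v × A_ann = Q_in × A_ann/A_cap.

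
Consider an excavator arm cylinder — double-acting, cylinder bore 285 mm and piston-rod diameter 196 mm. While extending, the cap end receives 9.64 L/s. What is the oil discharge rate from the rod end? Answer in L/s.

Cap-side area A_cap = π/4 × (285 mm)² = 63790 mm^2
Rod-side annular area A_ann = π/4 × (285² − 196²) = 33620 mm^2
Piston speed v = Q_in/A_cap; rod-end outflow Q_out = v × A_ann = Q_in × A_ann/A_cap.

Q_out ≈ 5.08 L/s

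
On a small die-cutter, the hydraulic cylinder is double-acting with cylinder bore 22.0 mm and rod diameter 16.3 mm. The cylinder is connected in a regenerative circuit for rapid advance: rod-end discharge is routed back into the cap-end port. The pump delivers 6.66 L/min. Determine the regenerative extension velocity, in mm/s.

v ≈ 532 mm/s

In regeneration the rod-end outflow joins the pump flow into the cap end, so the net volume the pump must supply per unit advance equals the rod cross-section area.
Rod cross-section A_rod = π/4 × (16.3 mm)² = 208.7 mm^2
v = Q_pump / A_rod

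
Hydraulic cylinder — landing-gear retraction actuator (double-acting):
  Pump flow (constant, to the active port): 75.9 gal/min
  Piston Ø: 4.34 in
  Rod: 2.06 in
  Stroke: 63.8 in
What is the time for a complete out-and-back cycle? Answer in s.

t ≈ 5.73 s

Cap-side area A_cap = π/4 × (4.34 in)² = 14.79 in^2
Rod-side annular area A_ann = π/4 × (4.34² − 2.06²) = 11.46 in^2
t_ext = A_cap·L/Q = 3.230 s
t_ret = A_ann·L/Q = 2.502 s
t_cycle = t_ext + t_ret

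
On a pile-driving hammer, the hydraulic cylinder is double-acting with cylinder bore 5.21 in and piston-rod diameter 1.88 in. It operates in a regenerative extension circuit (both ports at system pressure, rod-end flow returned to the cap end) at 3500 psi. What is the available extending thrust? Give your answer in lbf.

With equal pressure on both faces, forces on the annular region cancel; the net push is pressure × rod cross-section.
Rod cross-section A_rod = π/4 × (1.88 in)² = 2.776 in^2
F = P × A_rod

F ≈ 9720 lbf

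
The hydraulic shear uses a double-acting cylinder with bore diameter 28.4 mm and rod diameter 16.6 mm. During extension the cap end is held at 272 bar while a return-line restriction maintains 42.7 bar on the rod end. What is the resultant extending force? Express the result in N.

F ≈ 15400 N

Cap-side area A_cap = π/4 × (28.4 mm)² = 633.5 mm^2
Rod-side annular area A_ann = π/4 × (28.4² − 16.6²) = 417.0 mm^2
Net thrust = P_cap·A_cap − P_rod·A_ann = 17230 N − 1781 N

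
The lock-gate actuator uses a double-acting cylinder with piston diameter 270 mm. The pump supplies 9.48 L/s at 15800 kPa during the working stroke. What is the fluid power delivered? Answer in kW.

W ≈ 150 kW

Hydraulic power = P × Q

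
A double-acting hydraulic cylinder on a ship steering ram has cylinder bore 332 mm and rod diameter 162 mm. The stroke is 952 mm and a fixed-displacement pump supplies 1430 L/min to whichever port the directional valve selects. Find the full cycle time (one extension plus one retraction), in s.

Cap-side area A_cap = π/4 × (332 mm)² = 86570 mm^2
Rod-side annular area A_ann = π/4 × (332² − 162²) = 65960 mm^2
t_ext = A_cap·L/Q = 3.458 s
t_ret = A_ann·L/Q = 2.635 s
t_cycle = t_ext + t_ret

t ≈ 6.09 s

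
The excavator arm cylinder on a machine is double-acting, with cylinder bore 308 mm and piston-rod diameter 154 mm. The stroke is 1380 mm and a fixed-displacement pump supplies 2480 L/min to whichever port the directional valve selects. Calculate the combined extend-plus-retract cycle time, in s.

Cap-side area A_cap = π/4 × (308 mm)² = 74510 mm^2
Rod-side annular area A_ann = π/4 × (308² − 154²) = 55880 mm^2
t_ext = A_cap·L/Q = 2.488 s
t_ret = A_ann·L/Q = 1.866 s
t_cycle = t_ext + t_ret

t ≈ 4.35 s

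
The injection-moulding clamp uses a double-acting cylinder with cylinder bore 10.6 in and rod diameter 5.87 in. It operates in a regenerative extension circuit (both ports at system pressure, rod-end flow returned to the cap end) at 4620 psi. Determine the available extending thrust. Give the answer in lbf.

With equal pressure on both faces, forces on the annular region cancel; the net push is pressure × rod cross-section.
Rod cross-section A_rod = π/4 × (5.87 in)² = 27.06 in^2
F = P × A_rod

F ≈ 1.25e5 lbf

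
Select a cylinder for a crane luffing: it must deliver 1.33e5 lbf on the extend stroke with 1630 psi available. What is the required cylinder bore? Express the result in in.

D ≈ 10.2 in

Extension force acts on the full piston face: F = P × (π/4)D².
D = √(4F / (πP)) = √(4 × 1.33e5 lbf / (π × 1630 psi))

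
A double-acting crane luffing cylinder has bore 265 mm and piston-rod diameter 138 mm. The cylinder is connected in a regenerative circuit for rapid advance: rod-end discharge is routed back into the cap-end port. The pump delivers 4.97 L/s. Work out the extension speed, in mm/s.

In regeneration the rod-end outflow joins the pump flow into the cap end, so the net volume the pump must supply per unit advance equals the rod cross-section area.
Rod cross-section A_rod = π/4 × (138 mm)² = 14960 mm^2
v = Q_pump / A_rod

v ≈ 332 mm/s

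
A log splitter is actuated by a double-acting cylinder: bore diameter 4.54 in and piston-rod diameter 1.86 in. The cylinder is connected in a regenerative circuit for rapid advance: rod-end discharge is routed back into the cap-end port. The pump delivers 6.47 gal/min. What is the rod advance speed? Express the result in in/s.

In regeneration the rod-end outflow joins the pump flow into the cap end, so the net volume the pump must supply per unit advance equals the rod cross-section area.
Rod cross-section A_rod = π/4 × (1.86 in)² = 2.717 in^2
v = Q_pump / A_rod

v ≈ 9.17 in/s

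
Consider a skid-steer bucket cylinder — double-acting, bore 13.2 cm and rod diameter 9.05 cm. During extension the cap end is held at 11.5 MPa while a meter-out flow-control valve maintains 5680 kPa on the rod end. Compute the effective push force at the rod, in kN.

Cap-side area A_cap = π/4 × (13.2 cm)² = 136.8 cm^2
Rod-side annular area A_ann = π/4 × (13.2² − 9.05²) = 72.52 cm^2
Net thrust = P_cap·A_cap − P_rod·A_ann = 157.4 kN − 41.19 kN

F ≈ 116 kN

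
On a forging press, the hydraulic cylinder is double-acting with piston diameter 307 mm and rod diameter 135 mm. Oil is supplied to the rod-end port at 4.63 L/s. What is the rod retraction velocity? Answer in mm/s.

v ≈ 77.5 mm/s

Rod-side annular area A_ann = π/4 × (307² − 135²) = 59710 mm^2
Flow into the rod-end port fills the annular volume.
v = Q / A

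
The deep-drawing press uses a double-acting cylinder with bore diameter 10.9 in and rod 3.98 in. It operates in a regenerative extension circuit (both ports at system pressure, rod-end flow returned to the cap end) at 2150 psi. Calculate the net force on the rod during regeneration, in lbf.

F ≈ 26700 lbf

With equal pressure on both faces, forces on the annular region cancel; the net push is pressure × rod cross-section.
Rod cross-section A_rod = π/4 × (3.98 in)² = 12.44 in^2
F = P × A_rod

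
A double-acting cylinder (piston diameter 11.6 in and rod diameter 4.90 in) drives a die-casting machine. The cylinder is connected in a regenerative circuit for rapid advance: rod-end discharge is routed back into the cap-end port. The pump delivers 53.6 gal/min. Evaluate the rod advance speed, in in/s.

In regeneration the rod-end outflow joins the pump flow into the cap end, so the net volume the pump must supply per unit advance equals the rod cross-section area.
Rod cross-section A_rod = π/4 × (4.90 in)² = 18.86 in^2
v = Q_pump / A_rod

v ≈ 10.9 in/s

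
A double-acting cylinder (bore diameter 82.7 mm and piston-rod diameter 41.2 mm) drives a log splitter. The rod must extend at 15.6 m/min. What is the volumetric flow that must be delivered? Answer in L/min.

Q ≈ 83.8 L/min

Cap-side area A_cap = π/4 × (82.7 mm)² = 5372 mm^2
Q = A × v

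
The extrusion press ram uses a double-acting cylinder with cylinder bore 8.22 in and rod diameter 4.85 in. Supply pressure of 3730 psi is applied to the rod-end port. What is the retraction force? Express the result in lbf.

Rod-side annular area A_ann = π/4 × (8.22² − 4.85²) = 34.59 in^2
On retraction the pressure acts on the annular area (bore minus rod).
F = P × A_ann

F ≈ 1.29e5 lbf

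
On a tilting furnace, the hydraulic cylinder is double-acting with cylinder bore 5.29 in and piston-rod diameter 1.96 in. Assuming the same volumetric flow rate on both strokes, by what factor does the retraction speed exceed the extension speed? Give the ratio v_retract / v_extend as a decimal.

Cap-side area A_cap = π/4 × (5.29 in)² = 21.98 in^2
Rod-side annular area A_ann = π/4 × (5.29² − 1.96²) = 18.96 in^2
For equal Q, v ∝ 1/A, so v_ret/v_ext = A_cap/A_ann.

v_ret/v_ext ≈ 1.16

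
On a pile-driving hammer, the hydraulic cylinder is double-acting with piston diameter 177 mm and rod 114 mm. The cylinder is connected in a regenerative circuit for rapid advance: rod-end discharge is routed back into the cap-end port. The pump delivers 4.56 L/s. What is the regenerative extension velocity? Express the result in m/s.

In regeneration the rod-end outflow joins the pump flow into the cap end, so the net volume the pump must supply per unit advance equals the rod cross-section area.
Rod cross-section A_rod = π/4 × (114 mm)² = 10210 mm^2
v = Q_pump / A_rod

v ≈ 0.447 m/s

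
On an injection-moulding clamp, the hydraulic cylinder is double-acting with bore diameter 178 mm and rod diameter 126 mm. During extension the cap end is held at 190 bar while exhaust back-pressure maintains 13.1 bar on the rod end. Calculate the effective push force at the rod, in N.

F ≈ 4.57e5 N

Cap-side area A_cap = π/4 × (178 mm)² = 24880 mm^2
Rod-side annular area A_ann = π/4 × (178² − 126²) = 12420 mm^2
Net thrust = P_cap·A_cap − P_rod·A_ann = 4.728e5 N − 16260 N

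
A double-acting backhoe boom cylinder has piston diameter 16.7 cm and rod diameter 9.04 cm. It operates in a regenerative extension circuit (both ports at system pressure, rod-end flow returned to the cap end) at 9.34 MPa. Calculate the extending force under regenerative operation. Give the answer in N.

F ≈ 59900 N

With equal pressure on both faces, forces on the annular region cancel; the net push is pressure × rod cross-section.
Rod cross-section A_rod = π/4 × (9.04 cm)² = 64.18 cm^2
F = P × A_rod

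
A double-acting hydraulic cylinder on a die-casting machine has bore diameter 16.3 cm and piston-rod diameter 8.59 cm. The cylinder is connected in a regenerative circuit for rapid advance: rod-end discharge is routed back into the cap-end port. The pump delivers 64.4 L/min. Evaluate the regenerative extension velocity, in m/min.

In regeneration the rod-end outflow joins the pump flow into the cap end, so the net volume the pump must supply per unit advance equals the rod cross-section area.
Rod cross-section A_rod = π/4 × (8.59 cm)² = 57.95 cm^2
v = Q_pump / A_rod

v ≈ 11.1 m/min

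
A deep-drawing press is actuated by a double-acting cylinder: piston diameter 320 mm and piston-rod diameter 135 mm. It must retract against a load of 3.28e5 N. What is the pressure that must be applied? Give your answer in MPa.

Rod-side annular area A_ann = π/4 × (320² − 135²) = 66110 mm^2
Retraction: pressure acts on the annular area.
P = F / A = 3.28e5 N / A

P ≈ 4.96 MPa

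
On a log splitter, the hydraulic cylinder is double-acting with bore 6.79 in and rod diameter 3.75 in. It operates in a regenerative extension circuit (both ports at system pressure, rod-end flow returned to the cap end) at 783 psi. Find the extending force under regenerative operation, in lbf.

With equal pressure on both faces, forces on the annular region cancel; the net push is pressure × rod cross-section.
Rod cross-section A_rod = π/4 × (3.75 in)² = 11.04 in^2
F = P × A_rod

F ≈ 8650 lbf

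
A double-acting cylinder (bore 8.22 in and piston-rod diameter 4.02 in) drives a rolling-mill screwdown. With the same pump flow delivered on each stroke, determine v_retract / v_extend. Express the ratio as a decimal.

v_ret/v_ext ≈ 1.31

Cap-side area A_cap = π/4 × (8.22 in)² = 53.07 in^2
Rod-side annular area A_ann = π/4 × (8.22² − 4.02²) = 40.38 in^2
For equal Q, v ∝ 1/A, so v_ret/v_ext = A_cap/A_ann.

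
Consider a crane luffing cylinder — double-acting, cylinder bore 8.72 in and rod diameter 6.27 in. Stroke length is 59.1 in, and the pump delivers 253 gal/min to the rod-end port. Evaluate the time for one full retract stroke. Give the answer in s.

Rod-side annular area A_ann = π/4 × (8.72² − 6.27²) = 28.84 in^2
Swept volume V = A × L; t = V / Q = A·L / Q

t ≈ 1.75 s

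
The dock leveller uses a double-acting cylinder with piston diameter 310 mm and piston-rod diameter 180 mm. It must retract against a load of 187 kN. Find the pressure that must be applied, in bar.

P ≈ 37.4 bar

Rod-side annular area A_ann = π/4 × (310² − 180²) = 50030 mm^2
Retraction: pressure acts on the annular area.
P = F / A = 187 kN / A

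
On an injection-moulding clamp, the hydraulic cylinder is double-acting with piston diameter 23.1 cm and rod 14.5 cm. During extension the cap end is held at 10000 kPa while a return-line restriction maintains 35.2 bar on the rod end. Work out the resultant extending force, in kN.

Cap-side area A_cap = π/4 × (23.1 cm)² = 419.1 cm^2
Rod-side annular area A_ann = π/4 × (23.1² − 14.5²) = 254.0 cm^2
Net thrust = P_cap·A_cap − P_rod·A_ann = 419.1 kN − 89.40 kN

F ≈ 330 kN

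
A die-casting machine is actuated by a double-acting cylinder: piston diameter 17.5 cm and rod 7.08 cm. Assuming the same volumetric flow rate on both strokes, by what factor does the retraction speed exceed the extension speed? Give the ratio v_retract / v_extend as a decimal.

Cap-side area A_cap = π/4 × (17.5 cm)² = 240.5 cm^2
Rod-side annular area A_ann = π/4 × (17.5² − 7.08²) = 201.2 cm^2
For equal Q, v ∝ 1/A, so v_ret/v_ext = A_cap/A_ann.

v_ret/v_ext ≈ 1.20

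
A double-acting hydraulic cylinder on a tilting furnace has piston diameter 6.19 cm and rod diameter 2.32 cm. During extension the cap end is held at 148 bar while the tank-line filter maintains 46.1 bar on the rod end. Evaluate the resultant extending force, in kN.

F ≈ 32.6 kN

Cap-side area A_cap = π/4 × (6.19 cm)² = 30.09 cm^2
Rod-side annular area A_ann = π/4 × (6.19² − 2.32²) = 25.87 cm^2
Net thrust = P_cap·A_cap − P_rod·A_ann = 44.54 kN − 11.92 kN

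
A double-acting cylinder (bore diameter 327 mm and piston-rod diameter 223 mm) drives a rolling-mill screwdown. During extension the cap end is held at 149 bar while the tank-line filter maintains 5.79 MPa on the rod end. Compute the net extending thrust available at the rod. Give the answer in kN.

F ≈ 991 kN

Cap-side area A_cap = π/4 × (327 mm)² = 83980 mm^2
Rod-side annular area A_ann = π/4 × (327² − 223²) = 44920 mm^2
Net thrust = P_cap·A_cap − P_rod·A_ann = 1251 kN − 260.1 kN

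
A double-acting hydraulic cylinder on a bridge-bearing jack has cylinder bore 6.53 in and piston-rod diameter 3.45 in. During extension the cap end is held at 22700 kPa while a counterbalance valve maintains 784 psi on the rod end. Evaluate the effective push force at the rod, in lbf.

Cap-side area A_cap = π/4 × (6.53 in)² = 33.49 in^2
Rod-side annular area A_ann = π/4 × (6.53² − 3.45²) = 24.14 in^2
Net thrust = P_cap·A_cap − P_rod·A_ann = 1.103e5 lbf − 18930 lbf

F ≈ 91300 lbf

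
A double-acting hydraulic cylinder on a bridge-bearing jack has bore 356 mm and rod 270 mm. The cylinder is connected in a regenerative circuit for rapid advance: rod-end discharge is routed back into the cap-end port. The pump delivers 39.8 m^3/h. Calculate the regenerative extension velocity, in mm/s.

v ≈ 193 mm/s

In regeneration the rod-end outflow joins the pump flow into the cap end, so the net volume the pump must supply per unit advance equals the rod cross-section area.
Rod cross-section A_rod = π/4 × (270 mm)² = 57260 mm^2
v = Q_pump / A_rod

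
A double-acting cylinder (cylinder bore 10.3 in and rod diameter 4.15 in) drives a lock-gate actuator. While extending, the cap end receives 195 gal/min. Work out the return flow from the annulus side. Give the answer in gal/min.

Cap-side area A_cap = π/4 × (10.3 in)² = 83.32 in^2
Rod-side annular area A_ann = π/4 × (10.3² − 4.15²) = 69.80 in^2
Piston speed v = Q_in/A_cap; rod-end outflow Q_out = v × A_ann = Q_in × A_ann/A_cap.

Q_out ≈ 163 gal/min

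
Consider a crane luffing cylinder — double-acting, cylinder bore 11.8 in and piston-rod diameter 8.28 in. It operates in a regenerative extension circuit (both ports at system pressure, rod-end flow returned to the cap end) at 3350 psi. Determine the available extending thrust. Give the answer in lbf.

With equal pressure on both faces, forces on the annular region cancel; the net push is pressure × rod cross-section.
Rod cross-section A_rod = π/4 × (8.28 in)² = 53.85 in^2
F = P × A_rod

F ≈ 1.80e5 lbf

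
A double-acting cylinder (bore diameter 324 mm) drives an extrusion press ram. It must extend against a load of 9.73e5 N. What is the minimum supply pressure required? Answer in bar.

Cap-side area A_cap = π/4 × (324 mm)² = 82450 mm^2
P = F / A = 9.73e5 N / A

P ≈ 118 bar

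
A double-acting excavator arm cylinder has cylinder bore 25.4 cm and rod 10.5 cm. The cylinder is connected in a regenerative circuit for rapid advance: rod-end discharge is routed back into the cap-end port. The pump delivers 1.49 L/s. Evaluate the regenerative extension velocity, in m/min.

v ≈ 10.3 m/min

In regeneration the rod-end outflow joins the pump flow into the cap end, so the net volume the pump must supply per unit advance equals the rod cross-section area.
Rod cross-section A_rod = π/4 × (10.5 cm)² = 86.59 cm^2
v = Q_pump / A_rod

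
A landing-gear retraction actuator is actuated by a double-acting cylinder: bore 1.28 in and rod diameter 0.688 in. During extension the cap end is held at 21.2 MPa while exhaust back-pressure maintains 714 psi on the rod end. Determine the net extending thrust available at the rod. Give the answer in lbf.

Cap-side area A_cap = π/4 × (1.28 in)² = 1.287 in^2
Rod-side annular area A_ann = π/4 × (1.28² − 0.688²) = 0.9150 in^2
Net thrust = P_cap·A_cap − P_rod·A_ann = 3957 lbf − 653.3 lbf

F ≈ 3300 lbf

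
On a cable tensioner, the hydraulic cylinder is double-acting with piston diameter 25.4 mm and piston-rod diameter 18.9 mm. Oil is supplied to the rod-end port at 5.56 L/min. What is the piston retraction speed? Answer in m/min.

Rod-side annular area A_ann = π/4 × (25.4² − 18.9²) = 226.2 mm^2
Flow into the rod-end port fills the annular volume.
v = Q / A

v ≈ 24.6 m/min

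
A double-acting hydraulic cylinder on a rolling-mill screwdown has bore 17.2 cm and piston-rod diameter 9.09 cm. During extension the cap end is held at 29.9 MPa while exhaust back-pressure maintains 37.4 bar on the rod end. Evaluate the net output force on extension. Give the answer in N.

F ≈ 6.32e5 N

Cap-side area A_cap = π/4 × (17.2 cm)² = 232.4 cm^2
Rod-side annular area A_ann = π/4 × (17.2² − 9.09²) = 167.5 cm^2
Net thrust = P_cap·A_cap − P_rod·A_ann = 6.947e5 N − 62630 N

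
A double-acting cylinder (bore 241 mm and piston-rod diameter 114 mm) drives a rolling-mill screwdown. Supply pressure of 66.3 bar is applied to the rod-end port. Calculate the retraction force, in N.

F ≈ 2.35e5 N

Rod-side annular area A_ann = π/4 × (241² − 114²) = 35410 mm^2
On retraction the pressure acts on the annular area (bore minus rod).
F = P × A_ann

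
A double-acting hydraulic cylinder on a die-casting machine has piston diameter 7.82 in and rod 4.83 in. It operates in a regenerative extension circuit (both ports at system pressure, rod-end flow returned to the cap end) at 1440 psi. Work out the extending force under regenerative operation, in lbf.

F ≈ 26400 lbf

With equal pressure on both faces, forces on the annular region cancel; the net push is pressure × rod cross-section.
Rod cross-section A_rod = π/4 × (4.83 in)² = 18.32 in^2
F = P × A_rod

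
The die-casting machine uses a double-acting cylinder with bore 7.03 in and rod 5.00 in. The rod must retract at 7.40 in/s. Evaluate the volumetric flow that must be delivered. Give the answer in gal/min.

Q ≈ 36.9 gal/min

Rod-side annular area A_ann = π/4 × (7.03² − 5.00²) = 19.18 in^2
Q = A × v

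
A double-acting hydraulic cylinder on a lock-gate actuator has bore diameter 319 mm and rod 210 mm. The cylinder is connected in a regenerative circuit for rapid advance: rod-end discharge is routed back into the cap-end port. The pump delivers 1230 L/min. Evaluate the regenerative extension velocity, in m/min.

In regeneration the rod-end outflow joins the pump flow into the cap end, so the net volume the pump must supply per unit advance equals the rod cross-section area.
Rod cross-section A_rod = π/4 × (210 mm)² = 34640 mm^2
v = Q_pump / A_rod

v ≈ 35.5 m/min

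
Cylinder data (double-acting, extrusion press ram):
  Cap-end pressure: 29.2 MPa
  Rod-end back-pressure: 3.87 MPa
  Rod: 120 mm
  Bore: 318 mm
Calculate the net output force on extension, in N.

Cap-side area A_cap = π/4 × (318 mm)² = 79420 mm^2
Rod-side annular area A_ann = π/4 × (318² − 120²) = 68110 mm^2
Net thrust = P_cap·A_cap − P_rod·A_ann = 2.319e6 N − 2.636e5 N

F ≈ 2.06e6 N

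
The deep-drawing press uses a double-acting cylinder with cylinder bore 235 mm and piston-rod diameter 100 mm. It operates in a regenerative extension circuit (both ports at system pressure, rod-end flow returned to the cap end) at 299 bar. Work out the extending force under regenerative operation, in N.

F ≈ 2.35e5 N

With equal pressure on both faces, forces on the annular region cancel; the net push is pressure × rod cross-section.
Rod cross-section A_rod = π/4 × (100 mm)² = 7854 mm^2
F = P × A_rod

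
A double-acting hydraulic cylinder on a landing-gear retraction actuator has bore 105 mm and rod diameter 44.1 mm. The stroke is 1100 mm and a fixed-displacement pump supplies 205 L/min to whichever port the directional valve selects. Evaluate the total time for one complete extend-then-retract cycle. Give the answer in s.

t ≈ 5.08 s

Cap-side area A_cap = π/4 × (105 mm)² = 8659 mm^2
Rod-side annular area A_ann = π/4 × (105² − 44.1²) = 7132 mm^2
t_ext = A_cap·L/Q = 2.788 s
t_ret = A_ann·L/Q = 2.296 s
t_cycle = t_ext + t_ret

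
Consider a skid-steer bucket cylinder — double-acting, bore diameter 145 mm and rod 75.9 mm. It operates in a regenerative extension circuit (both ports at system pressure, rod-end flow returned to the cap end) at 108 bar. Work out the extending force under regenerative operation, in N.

F ≈ 48900 N

With equal pressure on both faces, forces on the annular region cancel; the net push is pressure × rod cross-section.
Rod cross-section A_rod = π/4 × (75.9 mm)² = 4525 mm^2
F = P × A_rod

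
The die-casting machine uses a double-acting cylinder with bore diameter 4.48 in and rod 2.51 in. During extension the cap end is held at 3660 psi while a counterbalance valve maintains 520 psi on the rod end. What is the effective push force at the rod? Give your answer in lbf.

Cap-side area A_cap = π/4 × (4.48 in)² = 15.76 in^2
Rod-side annular area A_ann = π/4 × (4.48² − 2.51²) = 10.82 in^2
Net thrust = P_cap·A_cap − P_rod·A_ann = 57690 lbf − 5624 lbf

F ≈ 52100 lbf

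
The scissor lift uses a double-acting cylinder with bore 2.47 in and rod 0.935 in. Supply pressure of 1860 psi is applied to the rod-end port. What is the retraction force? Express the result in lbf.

Rod-side annular area A_ann = π/4 × (2.47² − 0.935²) = 4.105 in^2
On retraction the pressure acts on the annular area (bore minus rod).
F = P × A_ann

F ≈ 7640 lbf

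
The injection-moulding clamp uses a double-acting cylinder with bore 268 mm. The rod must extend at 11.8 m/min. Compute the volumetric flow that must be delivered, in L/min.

Cap-side area A_cap = π/4 × (268 mm)² = 56410 mm^2
Q = A × v

Q ≈ 666 L/min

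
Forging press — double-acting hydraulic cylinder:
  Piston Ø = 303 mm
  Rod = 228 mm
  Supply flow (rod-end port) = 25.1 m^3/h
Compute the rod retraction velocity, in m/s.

v ≈ 0.223 m/s

Rod-side annular area A_ann = π/4 × (303² − 228²) = 31280 mm^2
Flow into the rod-end port fills the annular volume.
v = Q / A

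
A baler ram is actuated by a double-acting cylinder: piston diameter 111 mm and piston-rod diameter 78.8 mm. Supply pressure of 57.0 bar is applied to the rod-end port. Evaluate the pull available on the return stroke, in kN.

F ≈ 27.4 kN

Rod-side annular area A_ann = π/4 × (111² − 78.8²) = 4800 mm^2
On retraction the pressure acts on the annular area (bore minus rod).
F = P × A_ann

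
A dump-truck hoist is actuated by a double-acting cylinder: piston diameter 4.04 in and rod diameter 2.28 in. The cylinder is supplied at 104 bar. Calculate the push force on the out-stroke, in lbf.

Cap-side area A_cap = π/4 × (4.04 in)² = 12.82 in^2
F = P × A_cap = 104 bar × A_cap

F ≈ 19300 lbf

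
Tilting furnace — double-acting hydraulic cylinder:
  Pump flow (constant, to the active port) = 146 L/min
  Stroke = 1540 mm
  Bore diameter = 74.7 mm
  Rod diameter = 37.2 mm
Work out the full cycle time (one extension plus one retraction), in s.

t ≈ 4.86 s

Cap-side area A_cap = π/4 × (74.7 mm)² = 4383 mm^2
Rod-side annular area A_ann = π/4 × (74.7² − 37.2²) = 3296 mm^2
t_ext = A_cap·L/Q = 2.774 s
t_ret = A_ann·L/Q = 2.086 s
t_cycle = t_ext + t_ret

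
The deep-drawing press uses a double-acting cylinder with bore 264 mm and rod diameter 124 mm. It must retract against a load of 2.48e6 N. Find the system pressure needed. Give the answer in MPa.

Rod-side annular area A_ann = π/4 × (264² − 124²) = 42660 mm^2
Retraction: pressure acts on the annular area.
P = F / A = 2.48e6 N / A

P ≈ 58.1 MPa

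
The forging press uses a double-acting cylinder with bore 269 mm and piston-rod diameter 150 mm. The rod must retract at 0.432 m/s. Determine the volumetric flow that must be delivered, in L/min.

Rod-side annular area A_ann = π/4 × (269² − 150²) = 39160 mm^2
Q = A × v

Q ≈ 1020 L/min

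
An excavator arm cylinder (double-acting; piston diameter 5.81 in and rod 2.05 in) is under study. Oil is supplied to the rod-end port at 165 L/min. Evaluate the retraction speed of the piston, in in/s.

Rod-side annular area A_ann = π/4 × (5.81² − 2.05²) = 23.21 in^2
Flow into the rod-end port fills the annular volume.
v = Q / A

v ≈ 7.23 in/s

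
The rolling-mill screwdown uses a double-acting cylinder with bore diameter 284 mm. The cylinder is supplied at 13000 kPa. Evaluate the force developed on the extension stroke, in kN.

Cap-side area A_cap = π/4 × (284 mm)² = 63350 mm^2
F = P × A_cap = 13000 kPa × A_cap

F ≈ 824 kN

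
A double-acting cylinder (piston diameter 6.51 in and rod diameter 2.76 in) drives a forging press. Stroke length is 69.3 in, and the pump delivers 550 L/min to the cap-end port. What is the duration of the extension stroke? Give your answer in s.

t ≈ 4.12 s

Cap-side area A_cap = π/4 × (6.51 in)² = 33.29 in^2
Swept volume V = A × L; t = V / Q = A·L / Q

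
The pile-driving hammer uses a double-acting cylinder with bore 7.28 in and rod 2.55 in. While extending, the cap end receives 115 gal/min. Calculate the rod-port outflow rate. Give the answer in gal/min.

Q_out ≈ 101 gal/min

Cap-side area A_cap = π/4 × (7.28 in)² = 41.62 in^2
Rod-side annular area A_ann = π/4 × (7.28² − 2.55²) = 36.52 in^2
Piston speed v = Q_in/A_cap; rod-end outflow Q_out = v × A_ann = Q_in × A_ann/A_cap.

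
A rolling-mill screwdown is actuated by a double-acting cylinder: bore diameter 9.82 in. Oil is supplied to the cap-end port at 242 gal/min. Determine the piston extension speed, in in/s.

v ≈ 12.3 in/s

Cap-side area A_cap = π/4 × (9.82 in)² = 75.74 in^2
v = Q / A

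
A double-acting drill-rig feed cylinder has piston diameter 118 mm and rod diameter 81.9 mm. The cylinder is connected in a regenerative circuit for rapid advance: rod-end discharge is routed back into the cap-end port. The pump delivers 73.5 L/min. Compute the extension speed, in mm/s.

v ≈ 233 mm/s

In regeneration the rod-end outflow joins the pump flow into the cap end, so the net volume the pump must supply per unit advance equals the rod cross-section area.
Rod cross-section A_rod = π/4 × (81.9 mm)² = 5268 mm^2
v = Q_pump / A_rod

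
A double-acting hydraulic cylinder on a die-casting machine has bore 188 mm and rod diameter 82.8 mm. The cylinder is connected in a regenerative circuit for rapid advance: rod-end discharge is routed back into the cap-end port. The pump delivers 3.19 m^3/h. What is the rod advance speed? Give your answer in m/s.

In regeneration the rod-end outflow joins the pump flow into the cap end, so the net volume the pump must supply per unit advance equals the rod cross-section area.
Rod cross-section A_rod = π/4 × (82.8 mm)² = 5385 mm^2
v = Q_pump / A_rod

v ≈ 0.165 m/s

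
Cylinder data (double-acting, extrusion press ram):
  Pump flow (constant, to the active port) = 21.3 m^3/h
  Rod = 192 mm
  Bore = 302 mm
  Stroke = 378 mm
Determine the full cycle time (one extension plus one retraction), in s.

Cap-side area A_cap = π/4 × (302 mm)² = 71630 mm^2
Rod-side annular area A_ann = π/4 × (302² − 192²) = 42680 mm^2
t_ext = A_cap·L/Q = 4.576 s
t_ret = A_ann·L/Q = 2.727 s
t_cycle = t_ext + t_ret

t ≈ 7.30 s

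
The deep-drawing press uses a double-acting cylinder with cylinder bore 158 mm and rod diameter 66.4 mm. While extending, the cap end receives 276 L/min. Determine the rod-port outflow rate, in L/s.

Q_out ≈ 3.79 L/s

Cap-side area A_cap = π/4 × (158 mm)² = 19610 mm^2
Rod-side annular area A_ann = π/4 × (158² − 66.4²) = 16140 mm^2
Piston speed v = Q_in/A_cap; rod-end outflow Q_out = v × A_ann = Q_in × A_ann/A_cap.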